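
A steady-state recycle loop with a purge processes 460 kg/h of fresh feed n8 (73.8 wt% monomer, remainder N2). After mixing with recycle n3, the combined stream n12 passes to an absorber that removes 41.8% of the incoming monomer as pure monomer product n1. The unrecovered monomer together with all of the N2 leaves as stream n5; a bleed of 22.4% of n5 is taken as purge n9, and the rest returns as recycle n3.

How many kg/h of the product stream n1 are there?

258.8 kg/h

monomer in n12: m_A = 460×0.738 + (1−0.224)·(1−0.418)·m_A, so m_A = 339.48/0.5484 = 619.07 kg/h.
Product n1 = 0.418×619.07 = 258.77 kg/h.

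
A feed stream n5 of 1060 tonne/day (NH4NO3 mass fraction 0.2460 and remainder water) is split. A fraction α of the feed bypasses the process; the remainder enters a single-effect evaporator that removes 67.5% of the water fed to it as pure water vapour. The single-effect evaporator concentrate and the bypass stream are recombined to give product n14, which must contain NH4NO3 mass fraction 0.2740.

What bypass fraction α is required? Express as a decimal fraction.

0.799

All 1060×0.246 = 260.76 tonne/day of NH4NO3 reaches n14, so n14 = 260.76/0.274 = 951.68 tonne/day and vapour = 108.32 tonne/day.
The evaporator receives (1−α)·1060 of feed at 0.754 water and removes 0.675 of that water:
0.675×0.754×(1−α)×1060 = 108.32
(1−α) = 108.32/539.49 = 0.2008;  α = 0.7992.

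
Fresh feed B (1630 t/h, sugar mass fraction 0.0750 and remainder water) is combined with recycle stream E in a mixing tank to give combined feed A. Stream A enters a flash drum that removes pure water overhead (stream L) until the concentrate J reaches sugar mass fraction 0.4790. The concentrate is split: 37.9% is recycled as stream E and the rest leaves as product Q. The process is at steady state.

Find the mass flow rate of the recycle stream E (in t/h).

Overall sugar balance (none leaves overhead): sugar in fresh feed = sugar in product, i.e. 1630×0.075 = (1−0.379)·J·0.479.
J = 122.25/(0.479×0.621) = 410.98 t/h.
Recycle E = 0.379×410.98 = 155.76 t/h.

155.8 t/h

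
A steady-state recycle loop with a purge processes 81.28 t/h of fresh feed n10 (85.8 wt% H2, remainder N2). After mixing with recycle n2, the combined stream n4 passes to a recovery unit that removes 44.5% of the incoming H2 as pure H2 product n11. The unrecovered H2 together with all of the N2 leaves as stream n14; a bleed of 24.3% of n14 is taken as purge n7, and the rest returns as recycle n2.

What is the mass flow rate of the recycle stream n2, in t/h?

86.48 t/h

N2 enters only via n10 and leaves only via the purge: 81.28×0.142 = 0.243×(N2 in n14), and the recovery unit passes all N2, so N2 in n4 = N2 in n14 = 47.497 t/h.
H2 in n4: m_A = 81.28×0.858 + (1−0.243)·(1−0.445)·m_A, so m_A = 69.738/0.5799 = 120.27 t/h.
n14 = (1−0.445)×120.27 + 47.497 = 114.24 t/h.
Recycle n2 = (1−0.243)×114.24 = 86.483 t/h.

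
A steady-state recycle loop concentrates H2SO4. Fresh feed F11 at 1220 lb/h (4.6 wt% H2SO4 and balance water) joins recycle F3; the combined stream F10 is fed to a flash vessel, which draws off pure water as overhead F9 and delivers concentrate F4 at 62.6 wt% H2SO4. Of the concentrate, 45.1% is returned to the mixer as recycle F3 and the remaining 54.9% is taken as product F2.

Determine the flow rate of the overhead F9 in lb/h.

Overall H2SO4 balance (none leaves overhead): H2SO4 in fresh feed = H2SO4 in product, i.e. 1220×0.046 = (1−0.451)·F4·0.626.
F4 = 56.12/(0.626×0.549) = 163.29 lb/h.
Recycle F3 = 0.451×163.29 = 73.646 lb/h.
Combined feed F10 = 1220 + 73.646 = 1293.6 lb/h.
Overhead F9 = F10 − F4 = 1293.6 − 163.29 = 1130.4 lb/h.

1130 lb/h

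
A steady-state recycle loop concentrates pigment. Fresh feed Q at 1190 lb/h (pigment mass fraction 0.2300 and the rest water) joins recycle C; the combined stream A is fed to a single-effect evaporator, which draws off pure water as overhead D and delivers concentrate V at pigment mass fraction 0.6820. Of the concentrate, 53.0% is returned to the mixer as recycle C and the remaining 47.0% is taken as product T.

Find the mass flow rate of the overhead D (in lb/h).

Overall pigment balance (none leaves overhead): pigment in fresh feed = pigment in product, i.e. 1190×0.230 = (1−0.530)·V·0.682.
V = 273.7/(0.682×0.470) = 853.87 lb/h.
Recycle C = 0.530×853.87 = 452.55 lb/h.
Combined feed A = 1190 + 452.55 = 1642.6 lb/h.
Overhead D = A − V = 1642.6 − 853.87 = 788.68 lb/h.

788.7 lb/h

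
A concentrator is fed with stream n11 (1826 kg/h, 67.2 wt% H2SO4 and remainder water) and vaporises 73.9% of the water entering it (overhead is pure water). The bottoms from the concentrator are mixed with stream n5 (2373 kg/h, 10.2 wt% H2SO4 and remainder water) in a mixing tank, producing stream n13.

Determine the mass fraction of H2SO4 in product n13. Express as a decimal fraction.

Vapour removed = 0.739×0.328×1826 = 442.61 kg/h; concentrate = 1383.4 kg/h.
H2SO4 reaching the mixer = 1227.1 (from concentrate) + 2373×0.102 = 1469.1 kg/h.
Product flow = 1383.4 + 2373 = 3756.4 kg/h; H2SO4 fraction = 0.3911.

0.3911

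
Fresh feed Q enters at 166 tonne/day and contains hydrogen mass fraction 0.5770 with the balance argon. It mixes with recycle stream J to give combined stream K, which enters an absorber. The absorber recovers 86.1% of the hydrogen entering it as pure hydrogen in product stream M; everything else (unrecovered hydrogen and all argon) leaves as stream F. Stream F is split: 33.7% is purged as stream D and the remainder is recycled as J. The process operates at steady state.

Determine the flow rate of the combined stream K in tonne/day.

argon enters only via Q and leaves only via the purge: 166×0.423 = 0.337×(argon in F), and the absorber passes all argon, so argon in K = argon in F = 208.36 tonne/day.
hydrogen in K: m_A = 166×0.577 + (1−0.337)·(1−0.861)·m_A, so m_A = 95.782/0.9078 = 105.51 tonne/day.
K = 105.51 + 208.36 = 313.87 tonne/day.

313.9 tonne/day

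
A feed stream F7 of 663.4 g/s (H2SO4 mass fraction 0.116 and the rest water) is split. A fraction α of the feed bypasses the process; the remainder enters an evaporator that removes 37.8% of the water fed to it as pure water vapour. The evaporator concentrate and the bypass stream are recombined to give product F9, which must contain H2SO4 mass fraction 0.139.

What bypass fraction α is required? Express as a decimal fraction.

All 663.4×0.116 = 76.954 g/s of H2SO4 reaches F9, so F9 = 76.954/0.139 = 553.63 g/s and vapour = 109.77 g/s.
The evaporator receives (1−α)·663.4 of feed at 0.884 water and removes 0.378 of that water:
0.378×0.884×(1−α)×663.4 = 109.77
(1−α) = 109.77/221.68 = 0.4952;  α = 0.5048.

0.505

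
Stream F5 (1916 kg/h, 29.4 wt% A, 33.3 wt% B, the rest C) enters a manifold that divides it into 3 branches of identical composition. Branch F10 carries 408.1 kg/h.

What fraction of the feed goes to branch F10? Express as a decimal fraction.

0.213

Fraction to F10 = 408.1/1916 = 0.2130.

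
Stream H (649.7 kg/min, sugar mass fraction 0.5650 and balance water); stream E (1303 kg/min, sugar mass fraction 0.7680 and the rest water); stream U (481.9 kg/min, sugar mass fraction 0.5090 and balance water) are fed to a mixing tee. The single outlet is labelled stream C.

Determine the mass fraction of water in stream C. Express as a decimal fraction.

0.3374

Total flow out = 649.7 + 1303 + 481.9 = 2434.6 kg/min.
water in = 649.7×0.435 + 1303×0.232 + 481.9×0.491 = 821.53 kg/min.
water mass fraction in C = 821.53/2434.6 = 0.3374.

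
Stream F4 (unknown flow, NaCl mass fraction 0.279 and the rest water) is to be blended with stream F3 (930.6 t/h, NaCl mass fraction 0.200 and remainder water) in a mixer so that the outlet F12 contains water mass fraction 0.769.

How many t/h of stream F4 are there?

601 t/h

Let F4 be the unknown flow. Total out = 930.6 + F4.
water balance: 744.48 + 0.721·F4 = 0.769·(930.6 + F4)
(0.721 − 0.769)·F4 = 0.769×930.6 − 744.48 = -28.849
F4 = -28.849 / -0.048 = 601.01 t/h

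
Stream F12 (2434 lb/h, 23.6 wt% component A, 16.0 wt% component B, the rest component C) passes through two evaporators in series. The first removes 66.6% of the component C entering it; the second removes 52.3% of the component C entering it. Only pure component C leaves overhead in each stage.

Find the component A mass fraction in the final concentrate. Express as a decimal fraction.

component C in feed = 2434×0.604 = 1470.1 lb/h.
After stage 1: component C left = (1−0.666)×1470.1 = 491.03; stream total = 1454.9 lb/h.
After stage 2: component C left = (1−0.523)×491.03 = 234.22; final concentrate = 1198.1 lb/h.
component A fraction = 574.42/1198.1 = 0.479.

0.479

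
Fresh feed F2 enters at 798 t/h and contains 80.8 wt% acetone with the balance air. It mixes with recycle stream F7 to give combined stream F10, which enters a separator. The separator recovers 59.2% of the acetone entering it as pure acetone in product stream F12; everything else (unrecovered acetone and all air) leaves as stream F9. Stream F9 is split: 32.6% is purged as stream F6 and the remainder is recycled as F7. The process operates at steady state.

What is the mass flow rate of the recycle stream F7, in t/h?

561.3 t/h

air enters only via F2 and leaves only via the purge: 798×0.192 = 0.326×(air in F9), and the separator passes all air, so air in F10 = air in F9 = 469.99 t/h.
acetone in F10: m_A = 798×0.808 + (1−0.326)·(1−0.592)·m_A, so m_A = 644.78/0.7250 = 889.35 t/h.
F9 = (1−0.592)×889.35 + 469.99 = 832.84 t/h.
Recycle F7 = (1−0.326)×832.84 = 561.34 t/h.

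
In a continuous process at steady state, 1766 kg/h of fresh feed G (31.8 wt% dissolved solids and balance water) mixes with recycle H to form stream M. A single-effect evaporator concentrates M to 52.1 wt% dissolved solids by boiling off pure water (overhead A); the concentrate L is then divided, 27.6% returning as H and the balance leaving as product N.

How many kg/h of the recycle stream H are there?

410.9 kg/h

Overall dissolved solids balance (none leaves overhead): dissolved solids in fresh feed = dissolved solids in product, i.e. 1766×0.318 = (1−0.276)·L·0.521.
L = 561.59/(0.521×0.724) = 1488.8 kg/h.
Recycle H = 0.276×1488.8 = 410.91 kg/h.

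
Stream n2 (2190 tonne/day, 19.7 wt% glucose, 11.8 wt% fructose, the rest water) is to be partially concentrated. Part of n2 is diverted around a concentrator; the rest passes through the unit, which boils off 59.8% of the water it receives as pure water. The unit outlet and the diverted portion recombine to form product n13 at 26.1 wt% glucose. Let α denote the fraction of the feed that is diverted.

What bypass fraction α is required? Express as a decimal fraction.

All 2190×0.197 = 431.43 tonne/day of glucose reaches n13, so n13 = 431.43/0.261 = 1653 tonne/day and vapour = 537.01 tonne/day.
The evaporator receives (1−α)·2190 of feed at 0.685 water and removes 0.598 of that water:
0.598×0.685×(1−α)×2190 = 537.01
(1−α) = 537.01/897.09 = 0.5986;  α = 0.4014.

0.401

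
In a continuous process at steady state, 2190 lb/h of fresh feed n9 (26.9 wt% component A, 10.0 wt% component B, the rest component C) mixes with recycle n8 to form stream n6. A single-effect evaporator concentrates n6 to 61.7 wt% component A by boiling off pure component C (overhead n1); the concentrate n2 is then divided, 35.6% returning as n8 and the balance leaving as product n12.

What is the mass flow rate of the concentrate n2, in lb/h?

Overall component A balance (none leaves overhead): component A in fresh feed = component A in product, i.e. 2190×0.269 = (1−0.356)·n2·0.617.
n2 = 589.11/(0.617×0.644) = 1482.6 lb/h.

1483 lb/h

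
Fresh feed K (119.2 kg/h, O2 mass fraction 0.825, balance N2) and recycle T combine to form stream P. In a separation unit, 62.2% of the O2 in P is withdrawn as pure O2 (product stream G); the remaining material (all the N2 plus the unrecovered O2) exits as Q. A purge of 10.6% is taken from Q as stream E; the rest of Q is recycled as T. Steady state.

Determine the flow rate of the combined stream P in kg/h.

345.3 kg/h

N2 enters only via K and leaves only via the purge: 119.2×0.175 = 0.106×(N2 in Q), and the separation unit passes all N2, so N2 in P = N2 in Q = 196.79 kg/h.
O2 in P: m_A = 119.2×0.825 + (1−0.106)·(1−0.622)·m_A, so m_A = 98.34/0.6621 = 148.53 kg/h.
P = 148.53 + 196.79 = 345.33 kg/h.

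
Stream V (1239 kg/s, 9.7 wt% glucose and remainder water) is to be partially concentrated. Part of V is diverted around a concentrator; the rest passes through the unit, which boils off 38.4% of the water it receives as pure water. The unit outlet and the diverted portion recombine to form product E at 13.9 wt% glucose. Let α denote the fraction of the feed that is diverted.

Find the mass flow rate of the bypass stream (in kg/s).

All 1239×0.097 = 120.18 kg/s of glucose reaches E, so E = 120.18/0.139 = 864.63 kg/s and vapour = 374.37 kg/s.
The evaporator receives (1−α)·1239 of feed at 0.903 water and removes 0.384 of that water:
0.384×0.903×(1−α)×1239 = 374.37
(1−α) = 374.37/429.63 = 0.8714;  α = 0.1286.
Bypass flow = 0.1286×1239 = 159.34 kg/s.

159.3 kg/s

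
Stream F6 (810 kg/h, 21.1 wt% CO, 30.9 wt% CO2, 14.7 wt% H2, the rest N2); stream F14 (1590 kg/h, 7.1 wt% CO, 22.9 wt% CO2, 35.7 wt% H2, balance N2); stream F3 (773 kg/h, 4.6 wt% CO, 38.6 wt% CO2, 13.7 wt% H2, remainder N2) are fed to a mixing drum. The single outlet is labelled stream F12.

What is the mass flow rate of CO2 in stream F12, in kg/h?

CO2 out = CO2 in = 810×0.309 + 1590×0.229 + 773×0.386 = 912.78 kg/h.

912.8 kg/h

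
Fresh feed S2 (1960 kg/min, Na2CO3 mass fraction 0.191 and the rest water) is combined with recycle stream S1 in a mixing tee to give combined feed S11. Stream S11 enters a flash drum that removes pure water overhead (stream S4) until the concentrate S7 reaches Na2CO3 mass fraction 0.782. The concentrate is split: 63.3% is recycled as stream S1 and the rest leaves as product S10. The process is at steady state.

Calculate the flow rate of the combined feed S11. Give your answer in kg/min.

Overall Na2CO3 balance (none leaves overhead): Na2CO3 in fresh feed = Na2CO3 in product, i.e. 1960×0.191 = (1−0.633)·S7·0.782.
S7 = 374.36/(0.782×0.367) = 1304.4 kg/min.
Recycle S1 = 0.633×1304.4 = 825.7 kg/min.
Combined feed S11 = 1960 + 825.7 = 2785.7 kg/min.

2786 kg/min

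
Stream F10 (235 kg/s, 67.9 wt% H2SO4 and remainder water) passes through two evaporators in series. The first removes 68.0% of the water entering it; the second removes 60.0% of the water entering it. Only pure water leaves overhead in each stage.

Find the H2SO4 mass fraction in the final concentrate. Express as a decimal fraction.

water in feed = 235×0.321 = 75.435 kg/s.
After stage 1: water left = (1−0.680)×75.435 = 24.139; stream total = 183.7 kg/s.
After stage 2: water left = (1−0.600)×24.139 = 9.6557; final concentrate = 169.22 kg/s.
H2SO4 fraction = 159.56/169.22 = 0.943.

0.943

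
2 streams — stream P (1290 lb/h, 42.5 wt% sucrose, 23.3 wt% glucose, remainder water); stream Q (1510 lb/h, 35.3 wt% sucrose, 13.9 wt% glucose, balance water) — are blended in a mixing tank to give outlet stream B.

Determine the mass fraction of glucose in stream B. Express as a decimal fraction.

Total flow out = 1290 + 1510 = 2800 lb/h.
glucose in = 1290×0.233 + 1510×0.139 = 510.46 lb/h.
glucose mass fraction in B = 510.46/2800 = 0.182.

0.182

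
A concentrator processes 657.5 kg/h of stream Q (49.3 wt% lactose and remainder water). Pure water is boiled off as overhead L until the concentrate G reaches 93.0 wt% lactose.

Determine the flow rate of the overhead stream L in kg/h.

lactose is conserved: 657.5×0.493 = 324.15 kg/h all reports to the concentrate.
Concentrate = 324.15/(target fraction) = 348.55 kg/h.
Overhead = 657.5 − 348.55 = 308.95 kg/h.

309 kg/h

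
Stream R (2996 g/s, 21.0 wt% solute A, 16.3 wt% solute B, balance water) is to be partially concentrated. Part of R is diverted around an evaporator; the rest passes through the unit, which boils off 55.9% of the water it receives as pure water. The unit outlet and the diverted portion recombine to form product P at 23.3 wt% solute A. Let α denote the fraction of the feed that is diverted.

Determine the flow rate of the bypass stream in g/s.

2152 g/s

All 2996×0.210 = 629.16 g/s of solute A reaches P, so P = 629.16/0.233 = 2700.3 g/s and vapour = 295.74 g/s.
The evaporator receives (1−α)·2996 of feed at 0.627 water and removes 0.559 of that water:
0.559×0.627×(1−α)×2996 = 295.74
(1−α) = 295.74/1050.1 = 0.2816;  α = 0.7184.
Bypass flow = 0.7184×2996 = 2152.2 g/s.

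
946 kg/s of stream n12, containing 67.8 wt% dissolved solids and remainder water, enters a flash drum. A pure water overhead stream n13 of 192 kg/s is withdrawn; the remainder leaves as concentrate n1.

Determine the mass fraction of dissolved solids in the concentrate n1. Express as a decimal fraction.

0.8506

dissolved solids is not removed: 946×0.678 = 641.39 kg/s of dissolved solids enters n1.
Concentrate = 946 − 192 = 754 kg/s.
Mass fraction = 641.39/754 = 0.8506.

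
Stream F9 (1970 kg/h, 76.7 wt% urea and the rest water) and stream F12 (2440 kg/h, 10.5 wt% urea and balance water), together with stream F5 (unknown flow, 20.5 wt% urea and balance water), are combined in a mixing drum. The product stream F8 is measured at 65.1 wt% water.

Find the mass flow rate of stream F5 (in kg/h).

1584 kg/h

Let F5 be the unknown flow. Total out = 4410 + F5.
water balance: 2642.8 + 0.795·F5 = 0.651·(4410 + F5)
(0.795 − 0.651)·F5 = 0.651×4410 − 2642.8 = 228.1
F5 = 228.1 / 0.144 = 1584 kg/h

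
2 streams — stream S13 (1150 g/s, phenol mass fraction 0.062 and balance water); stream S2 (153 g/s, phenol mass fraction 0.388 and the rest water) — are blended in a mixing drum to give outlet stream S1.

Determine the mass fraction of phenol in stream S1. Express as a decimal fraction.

0.100

Total flow out = 1150 + 153 = 1303 g/s.
phenol in = 1150×0.062 + 153×0.388 = 130.66 g/s.
phenol mass fraction in S1 = 130.66/1303 = 0.100.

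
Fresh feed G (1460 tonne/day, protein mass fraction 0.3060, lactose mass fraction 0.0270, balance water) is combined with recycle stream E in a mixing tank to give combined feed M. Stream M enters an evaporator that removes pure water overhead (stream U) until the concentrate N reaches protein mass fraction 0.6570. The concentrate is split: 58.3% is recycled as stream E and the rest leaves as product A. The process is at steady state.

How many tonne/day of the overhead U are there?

780 tonne/day

Overall protein balance (none leaves overhead): protein in fresh feed = protein in product, i.e. 1460×0.306 = (1−0.583)·N·0.657.
N = 446.76/(0.657×0.417) = 1630.7 tonne/day.
Recycle E = 0.583×1630.7 = 950.7 tonne/day.
Combined feed M = 1460 + 950.7 = 2410.7 tonne/day.
Overhead U = M − N = 2410.7 − 1630.7 = 780 tonne/day.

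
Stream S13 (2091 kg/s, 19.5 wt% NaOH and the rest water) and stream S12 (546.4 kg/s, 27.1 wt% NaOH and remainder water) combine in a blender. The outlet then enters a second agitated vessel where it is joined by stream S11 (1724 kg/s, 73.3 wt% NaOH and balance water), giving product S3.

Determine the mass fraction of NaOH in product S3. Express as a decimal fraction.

Overall, product flow = 4361.4 kg/s.
NaOH in = 2091×0.195 + 546.4×0.271 + 1724×0.733 = 1819.5 kg/s.
NaOH fraction in S3 = 0.417.

0.417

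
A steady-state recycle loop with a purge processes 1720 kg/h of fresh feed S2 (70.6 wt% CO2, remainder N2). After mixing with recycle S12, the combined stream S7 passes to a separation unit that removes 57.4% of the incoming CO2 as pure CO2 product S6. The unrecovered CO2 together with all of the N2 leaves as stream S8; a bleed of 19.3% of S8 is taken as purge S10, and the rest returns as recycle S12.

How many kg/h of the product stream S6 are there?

CO2 in S7: m_A = 1720×0.706 + (1−0.193)·(1−0.574)·m_A, so m_A = 1214.3/0.6562 = 1850.5 kg/h.
Product S6 = 0.574×1850.5 = 1062.2 kg/h.

1062 kg/h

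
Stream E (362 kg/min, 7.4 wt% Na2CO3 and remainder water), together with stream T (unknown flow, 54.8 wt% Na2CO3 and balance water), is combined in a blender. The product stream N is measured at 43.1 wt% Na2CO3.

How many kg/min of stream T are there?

Let T be the unknown flow. Total out = 362 + T.
Na2CO3 balance: 26.788 + 0.548·T = 0.431·(362 + T)
(0.548 − 0.431)·T = 0.431×362 − 26.788 = 129.23
T = 129.23 / 0.117 = 1104.6 kg/min

1105 kg/min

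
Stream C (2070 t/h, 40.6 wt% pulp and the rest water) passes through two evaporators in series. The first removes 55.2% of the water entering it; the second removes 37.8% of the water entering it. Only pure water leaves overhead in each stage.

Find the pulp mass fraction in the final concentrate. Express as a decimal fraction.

0.7104

water in feed = 2070×0.594 = 1229.6 t/h.
After stage 1: water left = (1−0.552)×1229.6 = 550.85; stream total = 1391.3 t/h.
After stage 2: water left = (1−0.378)×550.85 = 342.63; final concentrate = 1183 t/h.
pulp fraction = 840.42/1183 = 0.7104.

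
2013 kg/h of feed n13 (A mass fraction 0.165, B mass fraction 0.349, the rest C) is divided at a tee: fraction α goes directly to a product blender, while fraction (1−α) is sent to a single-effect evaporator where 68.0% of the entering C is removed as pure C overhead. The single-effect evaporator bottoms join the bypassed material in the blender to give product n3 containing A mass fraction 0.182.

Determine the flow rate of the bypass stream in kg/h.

All 2013×0.165 = 332.15 kg/h of A reaches n3, so n3 = 332.15/0.182 = 1825 kg/h and vapour = 188.03 kg/h.
The evaporator receives (1−α)·2013 of feed at 0.486 C and removes 0.680 of that C:
0.680×0.486×(1−α)×2013 = 188.03
(1−α) = 188.03/665.26 = 0.2826;  α = 0.7174.
Bypass flow = 0.7174×2013 = 1444 kg/h.

1444 kg/h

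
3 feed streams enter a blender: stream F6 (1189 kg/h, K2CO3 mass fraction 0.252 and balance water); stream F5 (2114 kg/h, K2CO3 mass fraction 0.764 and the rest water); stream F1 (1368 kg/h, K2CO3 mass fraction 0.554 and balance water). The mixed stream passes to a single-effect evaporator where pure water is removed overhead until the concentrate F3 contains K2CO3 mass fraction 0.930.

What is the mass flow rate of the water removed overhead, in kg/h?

K2CO3 entering = 1189×0.252 + 2114×0.764 + 1368×0.554 = 2672.6 kg/h.
All K2CO3 reports to F3, so F3 = 2672.6/0.930 = 2873.8 kg/h.
Total feed = 4671 kg/h; overhead = 4671 − 2873.8 = 1797.2 kg/h.

1797 kg/h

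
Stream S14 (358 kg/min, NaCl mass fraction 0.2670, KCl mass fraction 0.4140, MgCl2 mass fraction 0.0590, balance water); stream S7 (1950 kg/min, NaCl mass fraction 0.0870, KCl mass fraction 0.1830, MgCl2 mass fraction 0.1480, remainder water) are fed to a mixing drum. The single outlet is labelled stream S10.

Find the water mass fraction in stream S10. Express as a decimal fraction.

Total flow out = 358 + 1950 = 2308 kg/min.
water in = 358×0.260 + 1950×0.582 = 1228 kg/min.
water mass fraction in S10 = 1228/2308 = 0.5321.

0.5321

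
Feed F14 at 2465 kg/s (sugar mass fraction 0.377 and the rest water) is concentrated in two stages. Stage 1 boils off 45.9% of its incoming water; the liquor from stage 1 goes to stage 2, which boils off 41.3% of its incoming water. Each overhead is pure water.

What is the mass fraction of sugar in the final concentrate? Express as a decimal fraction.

water in feed = 2465×0.623 = 1535.7 kg/s.
After stage 1: water left = (1−0.459)×1535.7 = 830.81; stream total = 1760.1 kg/s.
After stage 2: water left = (1−0.413)×830.81 = 487.69; final concentrate = 1417 kg/s.
sugar fraction = 929.3/1417 = 0.656.

0.656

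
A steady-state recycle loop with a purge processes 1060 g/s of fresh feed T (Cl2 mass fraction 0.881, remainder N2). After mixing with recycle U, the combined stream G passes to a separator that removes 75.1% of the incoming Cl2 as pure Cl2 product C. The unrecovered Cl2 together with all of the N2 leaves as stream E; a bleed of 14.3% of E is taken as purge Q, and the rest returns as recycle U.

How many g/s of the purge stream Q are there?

N2 enters only via T and leaves only via the purge: 1060×0.119 = 0.143×(N2 in E), and the separator passes all N2, so N2 in G = N2 in E = 882.1 g/s.
Cl2 in G: m_A = 1060×0.881 + (1−0.143)·(1−0.751)·m_A, so m_A = 933.86/0.7866 = 1187.2 g/s.
E = (1−0.751)×1187.2 + 882.1 = 1177.7 g/s.
Purge Q = 0.143×1177.7 = 168.41 g/s.

168.4 g/s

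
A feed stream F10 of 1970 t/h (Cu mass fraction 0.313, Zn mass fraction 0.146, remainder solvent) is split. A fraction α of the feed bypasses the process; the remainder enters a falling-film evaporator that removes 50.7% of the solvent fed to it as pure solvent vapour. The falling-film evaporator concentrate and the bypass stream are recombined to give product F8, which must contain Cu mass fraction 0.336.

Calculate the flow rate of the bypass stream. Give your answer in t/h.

1478 t/h

All 1970×0.313 = 616.61 t/h of Cu reaches F8, so F8 = 616.61/0.336 = 1835.1 t/h and vapour = 134.85 t/h.
The evaporator receives (1−α)·1970 of feed at 0.541 solvent and removes 0.507 of that solvent:
0.507×0.541×(1−α)×1970 = 134.85
(1−α) = 134.85/540.35 = 0.2496;  α = 0.7504.
Bypass flow = 0.7504×1970 = 1478.4 t/h.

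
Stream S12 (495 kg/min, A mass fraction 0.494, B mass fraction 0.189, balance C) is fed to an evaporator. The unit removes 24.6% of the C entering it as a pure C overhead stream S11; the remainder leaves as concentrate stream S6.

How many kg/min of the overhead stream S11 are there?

C entering = 495×0.317 = 156.91 kg/min; overhead removed = 0.246×156.91 = 38.601 kg/min.

38.6 kg/min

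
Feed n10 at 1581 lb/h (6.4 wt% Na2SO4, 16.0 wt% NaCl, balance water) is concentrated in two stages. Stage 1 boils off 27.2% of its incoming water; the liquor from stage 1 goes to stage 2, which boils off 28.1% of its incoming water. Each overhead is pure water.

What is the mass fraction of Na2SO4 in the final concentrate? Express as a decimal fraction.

water in feed = 1581×0.776 = 1226.9 lb/h.
After stage 1: water left = (1−0.272)×1226.9 = 893.15; stream total = 1247.3 lb/h.
After stage 2: water left = (1−0.281)×893.15 = 642.18; final concentrate = 996.32 lb/h.
Na2SO4 fraction = 101.18/996.32 = 0.102.

0.102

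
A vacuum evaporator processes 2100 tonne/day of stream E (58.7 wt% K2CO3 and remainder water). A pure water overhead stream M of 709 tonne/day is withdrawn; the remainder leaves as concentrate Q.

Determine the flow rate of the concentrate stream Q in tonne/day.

1391 tonne/day

Concentrate = 2100 − 709 = 1391 tonne/day.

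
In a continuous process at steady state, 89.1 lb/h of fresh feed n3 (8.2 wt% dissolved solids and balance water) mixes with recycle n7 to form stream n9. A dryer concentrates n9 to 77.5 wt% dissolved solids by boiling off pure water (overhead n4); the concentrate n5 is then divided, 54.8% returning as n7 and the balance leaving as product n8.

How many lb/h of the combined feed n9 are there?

Overall dissolved solids balance (none leaves overhead): dissolved solids in fresh feed = dissolved solids in product, i.e. 89.1×0.082 = (1−0.548)·n5·0.775.
n5 = 7.3062/(0.775×0.452) = 20.857 lb/h.
Recycle n7 = 0.548×20.857 = 11.43 lb/h.
Combined feed n9 = 89.1 + 11.43 = 100.53 lb/h.

100.5 lb/h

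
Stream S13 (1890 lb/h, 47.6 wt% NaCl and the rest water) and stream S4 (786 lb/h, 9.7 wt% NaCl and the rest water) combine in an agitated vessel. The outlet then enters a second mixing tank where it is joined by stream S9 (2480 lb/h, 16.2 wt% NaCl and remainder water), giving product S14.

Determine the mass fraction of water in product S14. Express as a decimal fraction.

0.7328

Overall, product flow = 5156 lb/h.
water in = 1890×0.524 + 786×0.903 + 2480×0.838 = 3778.4 lb/h.
water fraction in S14 = 0.7328.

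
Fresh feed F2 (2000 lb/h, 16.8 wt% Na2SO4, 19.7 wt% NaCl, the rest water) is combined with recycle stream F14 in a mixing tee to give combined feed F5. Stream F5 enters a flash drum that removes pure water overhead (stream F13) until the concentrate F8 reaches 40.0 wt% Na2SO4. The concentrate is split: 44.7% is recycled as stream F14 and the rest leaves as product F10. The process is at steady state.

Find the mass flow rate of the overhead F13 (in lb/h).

1160 lb/h

Overall Na2SO4 balance (none leaves overhead): Na2SO4 in fresh feed = Na2SO4 in product, i.e. 2000×0.168 = (1−0.447)·F8·0.400.
F8 = 336/(0.400×0.553) = 1519 lb/h.
Recycle F14 = 0.447×1519 = 678.99 lb/h.
Combined feed F5 = 2000 + 678.99 = 2679 lb/h.
Overhead F13 = F5 − F8 = 2679 − 1519 = 1160 lb/h.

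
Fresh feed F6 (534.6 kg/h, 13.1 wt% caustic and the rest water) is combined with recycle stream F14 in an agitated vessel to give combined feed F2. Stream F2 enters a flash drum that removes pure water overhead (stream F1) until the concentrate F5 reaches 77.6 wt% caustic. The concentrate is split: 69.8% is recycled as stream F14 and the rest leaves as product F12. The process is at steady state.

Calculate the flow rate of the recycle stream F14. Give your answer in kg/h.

Overall caustic balance (none leaves overhead): caustic in fresh feed = caustic in product, i.e. 534.6×0.131 = (1−0.698)·F5·0.776.
F5 = 70.033/(0.776×0.302) = 298.84 kg/h.
Recycle F14 = 0.698×298.84 = 208.59 kg/h.

208.6 kg/h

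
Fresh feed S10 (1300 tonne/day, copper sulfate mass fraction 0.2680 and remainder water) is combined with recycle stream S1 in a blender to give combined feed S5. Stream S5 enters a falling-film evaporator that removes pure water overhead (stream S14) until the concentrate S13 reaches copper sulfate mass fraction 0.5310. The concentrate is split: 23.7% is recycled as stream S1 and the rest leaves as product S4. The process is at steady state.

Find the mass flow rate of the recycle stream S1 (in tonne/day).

Overall copper sulfate balance (none leaves overhead): copper sulfate in fresh feed = copper sulfate in product, i.e. 1300×0.268 = (1−0.237)·S13·0.531.
S13 = 348.4/(0.531×0.763) = 859.92 tonne/day.
Recycle S1 = 0.237×859.92 = 203.8 tonne/day.

203.8 tonne/day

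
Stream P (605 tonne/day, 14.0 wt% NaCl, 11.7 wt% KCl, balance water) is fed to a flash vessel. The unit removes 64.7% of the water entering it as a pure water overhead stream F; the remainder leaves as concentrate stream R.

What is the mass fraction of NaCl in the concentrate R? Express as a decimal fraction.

0.270

NaCl is not removed: 605×0.140 = 84.7 tonne/day of NaCl enters R.
water entering = 605×0.743 = 449.51 tonne/day; overhead removed = 0.647×449.51 = 290.84 tonne/day.
Concentrate = 605 − 290.84 = 314.16 tonne/day.
Mass fraction = 84.7/314.16 = 0.270.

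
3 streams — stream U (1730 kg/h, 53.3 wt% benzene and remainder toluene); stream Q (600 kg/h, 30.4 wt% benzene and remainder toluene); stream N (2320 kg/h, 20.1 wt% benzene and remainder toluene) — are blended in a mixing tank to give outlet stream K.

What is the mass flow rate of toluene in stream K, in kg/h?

3079 kg/h

toluene out = toluene in = 1730×0.467 + 600×0.696 + 2320×0.799 = 3079.2 kg/h.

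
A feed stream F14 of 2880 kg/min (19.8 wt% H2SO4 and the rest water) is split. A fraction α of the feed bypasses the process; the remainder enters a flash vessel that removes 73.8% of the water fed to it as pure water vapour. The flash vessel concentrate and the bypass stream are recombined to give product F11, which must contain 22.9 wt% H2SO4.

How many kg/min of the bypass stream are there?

All 2880×0.198 = 570.24 kg/min of H2SO4 reaches F11, so F11 = 570.24/0.229 = 2490.1 kg/min and vapour = 389.87 kg/min.
The evaporator receives (1−α)·2880 of feed at 0.802 water and removes 0.738 of that water:
0.738×0.802×(1−α)×2880 = 389.87
(1−α) = 389.87/1704.6 = 0.2287;  α = 0.7713.
Bypass flow = 0.7713×2880 = 2221.3 kg/min.

2221 kg/min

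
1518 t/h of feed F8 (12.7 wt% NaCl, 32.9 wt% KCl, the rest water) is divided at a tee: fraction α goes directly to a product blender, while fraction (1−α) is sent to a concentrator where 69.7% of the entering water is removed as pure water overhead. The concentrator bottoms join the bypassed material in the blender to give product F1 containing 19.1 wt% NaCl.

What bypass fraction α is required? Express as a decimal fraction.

All 1518×0.127 = 192.79 t/h of NaCl reaches F1, so F1 = 192.79/0.191 = 1009.4 t/h and vapour = 508.65 t/h.
The evaporator receives (1−α)·1518 of feed at 0.544 water and removes 0.697 of that water:
0.697×0.544×(1−α)×1518 = 508.65
(1−α) = 508.65/575.58 = 0.8837;  α = 0.1163.

0.116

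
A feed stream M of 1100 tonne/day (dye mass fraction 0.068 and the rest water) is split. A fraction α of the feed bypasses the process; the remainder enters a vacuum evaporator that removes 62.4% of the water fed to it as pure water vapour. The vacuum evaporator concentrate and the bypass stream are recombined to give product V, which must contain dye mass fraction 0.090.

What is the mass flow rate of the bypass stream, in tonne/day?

637.6 tonne/day

All 1100×0.068 = 74.8 tonne/day of dye reaches V, so V = 74.8/0.090 = 831.11 tonne/day and vapour = 268.89 tonne/day.
The evaporator receives (1−α)·1100 of feed at 0.932 water and removes 0.624 of that water:
0.624×0.932×(1−α)×1100 = 268.89
(1−α) = 268.89/639.72 = 0.4203;  α = 0.5797.
Bypass flow = 0.5797×1100 = 637.65 tonne/day.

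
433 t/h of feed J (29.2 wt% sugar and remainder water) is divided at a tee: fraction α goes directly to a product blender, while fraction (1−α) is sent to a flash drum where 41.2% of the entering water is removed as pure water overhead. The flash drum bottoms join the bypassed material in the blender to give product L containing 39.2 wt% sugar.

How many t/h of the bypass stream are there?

All 433×0.292 = 126.44 t/h of sugar reaches L, so L = 126.44/0.392 = 322.54 t/h and vapour = 110.46 t/h.
The evaporator receives (1−α)·433 of feed at 0.708 water and removes 0.412 of that water:
0.412×0.708×(1−α)×433 = 110.46
(1−α) = 110.46/126.3 = 0.8745;  α = 0.1255.
Bypass flow = 0.1255×433 = 54.321 t/h.

54.32 t/h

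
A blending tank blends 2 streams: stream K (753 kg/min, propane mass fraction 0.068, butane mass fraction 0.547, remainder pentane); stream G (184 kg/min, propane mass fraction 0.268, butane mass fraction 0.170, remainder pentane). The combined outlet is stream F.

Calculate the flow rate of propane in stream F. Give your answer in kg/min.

100.5 kg/min

propane out = propane in = 753×0.068 + 184×0.268 = 100.52 kg/min.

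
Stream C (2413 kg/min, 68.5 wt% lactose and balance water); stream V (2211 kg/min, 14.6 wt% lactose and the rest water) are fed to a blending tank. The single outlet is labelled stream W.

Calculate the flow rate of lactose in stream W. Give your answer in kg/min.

lactose out = lactose in = 2413×0.685 + 2211×0.146 = 1975.7 kg/min.

1976 kg/min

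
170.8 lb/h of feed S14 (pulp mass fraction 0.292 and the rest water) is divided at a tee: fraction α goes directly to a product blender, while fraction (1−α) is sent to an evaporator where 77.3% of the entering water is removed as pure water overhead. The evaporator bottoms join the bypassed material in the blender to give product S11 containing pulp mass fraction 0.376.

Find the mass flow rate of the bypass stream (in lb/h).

All 170.8×0.292 = 49.874 lb/h of pulp reaches S11, so S11 = 49.874/0.376 = 132.64 lb/h and vapour = 38.157 lb/h.
The evaporator receives (1−α)·170.8 of feed at 0.708 water and removes 0.773 of that water:
0.773×0.708×(1−α)×170.8 = 38.157
(1−α) = 38.157/93.476 = 0.4082;  α = 0.5918.
Bypass flow = 0.5918×170.8 = 101.08 lb/h.

101.1 lb/h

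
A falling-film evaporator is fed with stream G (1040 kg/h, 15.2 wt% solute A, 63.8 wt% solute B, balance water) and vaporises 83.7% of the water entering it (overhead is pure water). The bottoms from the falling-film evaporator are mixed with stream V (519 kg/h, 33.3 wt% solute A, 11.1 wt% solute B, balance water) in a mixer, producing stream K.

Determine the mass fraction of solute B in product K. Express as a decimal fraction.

0.524

Vapour removed = 0.837×0.210×1040 = 182.8 kg/h; concentrate = 857.2 kg/h.
solute B reaching the mixer = 663.52 (from concentrate) + 519×0.111 = 721.13 kg/h.
Product flow = 857.2 + 519 = 1376.2 kg/h; solute B fraction = 0.524.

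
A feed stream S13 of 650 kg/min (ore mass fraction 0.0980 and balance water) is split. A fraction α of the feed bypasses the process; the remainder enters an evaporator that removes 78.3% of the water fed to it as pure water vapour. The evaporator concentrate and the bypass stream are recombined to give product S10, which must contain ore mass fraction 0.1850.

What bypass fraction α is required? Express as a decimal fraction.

All 650×0.098 = 63.7 kg/min of ore reaches S10, so S10 = 63.7/0.185 = 344.32 kg/min and vapour = 305.68 kg/min.
The evaporator receives (1−α)·650 of feed at 0.902 water and removes 0.783 of that water:
0.783×0.902×(1−α)×650 = 305.68
(1−α) = 305.68/459.07 = 0.6659;  α = 0.3341.

0.334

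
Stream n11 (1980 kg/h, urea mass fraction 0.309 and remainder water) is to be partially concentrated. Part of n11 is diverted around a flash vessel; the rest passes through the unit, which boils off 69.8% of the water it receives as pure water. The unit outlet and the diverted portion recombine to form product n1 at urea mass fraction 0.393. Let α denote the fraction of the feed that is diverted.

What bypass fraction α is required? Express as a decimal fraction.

0.557

All 1980×0.309 = 611.82 kg/h of urea reaches n1, so n1 = 611.82/0.393 = 1556.8 kg/h and vapour = 423.21 kg/h.
The evaporator receives (1−α)·1980 of feed at 0.691 water and removes 0.698 of that water:
0.698×0.691×(1−α)×1980 = 423.21
(1−α) = 423.21/954.99 = 0.4432;  α = 0.5568.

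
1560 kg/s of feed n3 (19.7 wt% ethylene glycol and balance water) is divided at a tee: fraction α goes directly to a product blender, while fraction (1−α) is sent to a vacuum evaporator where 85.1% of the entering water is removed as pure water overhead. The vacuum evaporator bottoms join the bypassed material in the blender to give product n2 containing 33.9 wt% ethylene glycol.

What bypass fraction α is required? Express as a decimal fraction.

0.387

All 1560×0.197 = 307.32 kg/s of ethylene glycol reaches n2, so n2 = 307.32/0.339 = 906.55 kg/s and vapour = 653.45 kg/s.
The evaporator receives (1−α)·1560 of feed at 0.803 water and removes 0.851 of that water:
0.851×0.803×(1−α)×1560 = 653.45
(1−α) = 653.45/1066 = 0.6130;  α = 0.3870.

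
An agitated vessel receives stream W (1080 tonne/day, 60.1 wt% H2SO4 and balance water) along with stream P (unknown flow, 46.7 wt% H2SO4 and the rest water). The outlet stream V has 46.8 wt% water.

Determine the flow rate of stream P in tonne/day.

Let P be the unknown flow. Total out = 1080 + P.
water balance: 430.92 + 0.533·P = 0.468·(1080 + P)
(0.533 − 0.468)·P = 0.468×1080 − 430.92 = 74.52
P = 74.52 / 0.065 = 1146.5 tonne/day

1146 tonne/day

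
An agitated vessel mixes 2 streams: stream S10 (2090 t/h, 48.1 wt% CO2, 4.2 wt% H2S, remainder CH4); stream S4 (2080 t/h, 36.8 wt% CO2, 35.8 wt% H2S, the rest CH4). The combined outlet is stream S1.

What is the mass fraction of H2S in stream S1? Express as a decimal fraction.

Total flow out = 2090 + 2080 = 4170 t/h.
H2S in = 2090×0.042 + 2080×0.358 = 832.42 t/h.
H2S mass fraction in S1 = 832.42/4170 = 0.200.

0.200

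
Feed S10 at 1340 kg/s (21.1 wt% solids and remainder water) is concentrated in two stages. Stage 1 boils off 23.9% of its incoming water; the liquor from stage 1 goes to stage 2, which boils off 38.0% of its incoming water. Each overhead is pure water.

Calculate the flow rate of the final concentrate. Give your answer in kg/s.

water in feed = 1340×0.789 = 1057.3 kg/s.
After stage 1: water left = (1−0.239)×1057.3 = 804.57; stream total = 1087.3 kg/s.
After stage 2: water left = (1−0.380)×804.57 = 498.84; final concentrate = 781.58 kg/s.

781.6 kg/s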